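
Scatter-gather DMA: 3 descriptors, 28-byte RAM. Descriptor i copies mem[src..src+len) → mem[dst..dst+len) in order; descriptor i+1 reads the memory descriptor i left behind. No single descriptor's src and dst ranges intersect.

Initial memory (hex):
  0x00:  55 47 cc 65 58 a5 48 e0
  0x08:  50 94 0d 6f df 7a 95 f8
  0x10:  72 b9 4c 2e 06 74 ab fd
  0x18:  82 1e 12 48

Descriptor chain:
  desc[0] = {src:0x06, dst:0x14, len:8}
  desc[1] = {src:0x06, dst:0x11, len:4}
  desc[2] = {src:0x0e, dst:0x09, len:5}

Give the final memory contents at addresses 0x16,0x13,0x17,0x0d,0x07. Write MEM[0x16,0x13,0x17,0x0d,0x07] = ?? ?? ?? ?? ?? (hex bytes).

#0 dst[0x14+8] := {0x48,0xe0,0x50,0x94,0x0d,0x6f,0xdf,0x7a}
#1 dst[0x11+4] := {0x48,0xe0,0x50,0x94}
#2 dst[0x09+5] := {0x95,0xf8,0x72,0x48,0xe0}
query mem[0x16]=0x50, mem[0x13]=0x50, mem[0x17]=0x94, mem[0x0d]=0xe0, mem[0x07]=0xe0

MEM[0x16,0x13,0x17,0x0d,0x07] = 50 50 94 e0 e0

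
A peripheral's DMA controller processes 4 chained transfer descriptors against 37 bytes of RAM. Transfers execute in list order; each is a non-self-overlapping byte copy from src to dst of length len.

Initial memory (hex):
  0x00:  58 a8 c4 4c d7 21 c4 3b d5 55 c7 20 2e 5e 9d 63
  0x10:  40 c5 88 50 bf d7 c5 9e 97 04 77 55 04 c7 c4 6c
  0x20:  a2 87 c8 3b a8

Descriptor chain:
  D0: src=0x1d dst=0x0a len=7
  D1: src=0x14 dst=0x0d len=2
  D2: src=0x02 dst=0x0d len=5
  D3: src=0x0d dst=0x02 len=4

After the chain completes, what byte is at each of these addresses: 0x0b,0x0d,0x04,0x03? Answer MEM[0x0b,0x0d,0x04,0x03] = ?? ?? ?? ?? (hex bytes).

[0] 0x1d->0x0a len=7 : c7 c4 6c a2 87 c8 3b
[1] 0x14->0x0d len=2 : bf d7
[2] 0x02->0x0d len=5 : c4 4c d7 21 c4
[3] 0x0d->0x02 len=4 : c4 4c d7 21
query mem[0x0b]=0xc4, mem[0x0d]=0xc4, mem[0x04]=0xd7, mem[0x03]=0x4c

MEM[0x0b,0x0d,0x04,0x03] = c4 c4 d7 4c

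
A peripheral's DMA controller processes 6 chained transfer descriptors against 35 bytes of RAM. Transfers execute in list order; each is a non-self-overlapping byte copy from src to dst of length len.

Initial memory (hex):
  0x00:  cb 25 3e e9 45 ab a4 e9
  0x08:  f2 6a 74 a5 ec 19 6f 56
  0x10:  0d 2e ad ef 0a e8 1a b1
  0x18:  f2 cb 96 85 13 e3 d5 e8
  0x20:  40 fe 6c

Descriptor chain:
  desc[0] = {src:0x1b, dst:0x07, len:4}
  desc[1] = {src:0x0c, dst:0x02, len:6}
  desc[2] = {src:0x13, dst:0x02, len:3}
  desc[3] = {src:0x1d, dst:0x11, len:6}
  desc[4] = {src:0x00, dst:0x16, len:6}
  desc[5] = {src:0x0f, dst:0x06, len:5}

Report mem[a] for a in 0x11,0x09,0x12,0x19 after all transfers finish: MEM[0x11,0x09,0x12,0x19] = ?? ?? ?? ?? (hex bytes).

  after D0: wrote 4B at 0x07 = 8513e3d5
  after D1: wrote 6B at 0x02 = ec196f560d2e
  after D2: wrote 3B at 0x02 = ef0ae8
  after D3: wrote 6B at 0x11 = e3d5e840fe6c
  after D4: wrote 6B at 0x16 = cb25ef0ae856
  after D5: wrote 5B at 0x06 = 560de3d5e8
query mem[0x11]=0xe3, mem[0x09]=0xd5, mem[0x12]=0xd5, mem[0x19]=0x0a

MEM[0x11,0x09,0x12,0x19] = e3 d5 d5 0a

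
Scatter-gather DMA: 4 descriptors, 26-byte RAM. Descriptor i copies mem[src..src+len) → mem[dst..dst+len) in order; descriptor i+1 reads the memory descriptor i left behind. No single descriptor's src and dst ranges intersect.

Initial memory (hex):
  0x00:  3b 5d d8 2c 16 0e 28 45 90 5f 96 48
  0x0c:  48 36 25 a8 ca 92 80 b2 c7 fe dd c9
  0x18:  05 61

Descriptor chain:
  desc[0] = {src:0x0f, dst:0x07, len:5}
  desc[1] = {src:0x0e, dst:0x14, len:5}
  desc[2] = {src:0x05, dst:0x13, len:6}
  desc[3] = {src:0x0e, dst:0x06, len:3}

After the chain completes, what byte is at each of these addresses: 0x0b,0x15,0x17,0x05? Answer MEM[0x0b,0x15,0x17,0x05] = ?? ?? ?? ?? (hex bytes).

MEM[0x0b,0x15,0x17,0x05] = b2 a8 92 0e

D0: mem[0x07..0x0b] <- [a8 ca 92 80 b2]
D1: mem[0x14..0x18] <- [25 a8 ca 92 80]
D2: mem[0x13..0x18] <- [0e 28 a8 ca 92 80]
D3: mem[0x06..0x08] <- [25 a8 ca]
query mem[0x0b]=0xb2, mem[0x15]=0xa8, mem[0x17]=0x92, mem[0x05]=0x0e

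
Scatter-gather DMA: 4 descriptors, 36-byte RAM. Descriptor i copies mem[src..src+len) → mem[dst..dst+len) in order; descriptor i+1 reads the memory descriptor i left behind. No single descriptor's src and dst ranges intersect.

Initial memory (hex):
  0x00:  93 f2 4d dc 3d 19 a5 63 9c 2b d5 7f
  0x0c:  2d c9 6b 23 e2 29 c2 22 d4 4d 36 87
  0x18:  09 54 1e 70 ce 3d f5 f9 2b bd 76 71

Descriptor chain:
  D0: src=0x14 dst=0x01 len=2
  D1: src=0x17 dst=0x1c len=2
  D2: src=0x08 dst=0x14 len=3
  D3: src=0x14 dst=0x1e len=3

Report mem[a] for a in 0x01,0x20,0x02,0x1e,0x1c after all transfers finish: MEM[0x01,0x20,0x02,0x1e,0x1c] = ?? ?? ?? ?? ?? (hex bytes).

MEM[0x01,0x20,0x02,0x1e,0x1c] = d4 d5 4d 9c 87

  after D0: wrote 2B at 0x01 = d44d
  after D1: wrote 2B at 0x1c = 8709
  after D2: wrote 3B at 0x14 = 9c2bd5
  after D3: wrote 3B at 0x1e = 9c2bd5
query mem[0x01]=0xd4, mem[0x20]=0xd5, mem[0x02]=0x4d, mem[0x1e]=0x9c, mem[0x1c]=0x87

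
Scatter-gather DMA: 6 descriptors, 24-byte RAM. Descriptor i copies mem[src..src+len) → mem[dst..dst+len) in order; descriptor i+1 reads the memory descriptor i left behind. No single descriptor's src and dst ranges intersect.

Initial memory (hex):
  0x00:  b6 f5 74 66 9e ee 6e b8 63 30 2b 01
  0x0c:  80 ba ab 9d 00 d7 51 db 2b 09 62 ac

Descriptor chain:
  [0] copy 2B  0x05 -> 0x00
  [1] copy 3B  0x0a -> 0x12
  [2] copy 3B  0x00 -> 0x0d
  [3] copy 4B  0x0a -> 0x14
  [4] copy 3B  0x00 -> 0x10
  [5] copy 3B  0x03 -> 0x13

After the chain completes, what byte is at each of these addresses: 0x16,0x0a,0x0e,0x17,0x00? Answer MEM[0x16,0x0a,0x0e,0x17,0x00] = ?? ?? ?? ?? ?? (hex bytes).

  after D0: wrote 2B at 0x00 = ee6e
  after D1: wrote 3B at 0x12 = 2b0180
  after D2: wrote 3B at 0x0d = ee6e74
  after D3: wrote 4B at 0x14 = 2b0180ee
  after D4: wrote 3B at 0x10 = ee6e74
  after D5: wrote 3B at 0x13 = 669eee
query mem[0x16]=0x80, mem[0x0a]=0x2b, mem[0x0e]=0x6e, mem[0x17]=0xee, mem[0x00]=0xee

MEM[0x16,0x0a,0x0e,0x17,0x00] = 80 2b 6e ee ee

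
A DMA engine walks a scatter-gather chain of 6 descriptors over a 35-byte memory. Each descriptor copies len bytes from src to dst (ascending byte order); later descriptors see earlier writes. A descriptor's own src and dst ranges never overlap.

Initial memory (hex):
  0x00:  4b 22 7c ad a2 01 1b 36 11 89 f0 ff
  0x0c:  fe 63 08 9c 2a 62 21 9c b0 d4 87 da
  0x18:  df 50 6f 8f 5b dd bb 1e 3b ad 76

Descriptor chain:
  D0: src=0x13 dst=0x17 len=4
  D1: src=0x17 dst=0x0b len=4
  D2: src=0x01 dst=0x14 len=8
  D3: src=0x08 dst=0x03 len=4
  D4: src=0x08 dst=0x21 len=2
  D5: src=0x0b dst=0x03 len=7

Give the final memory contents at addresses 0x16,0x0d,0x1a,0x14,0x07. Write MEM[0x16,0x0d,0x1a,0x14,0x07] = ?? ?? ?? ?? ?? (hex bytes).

#0 dst[0x17+4] := {0x9c,0xb0,0xd4,0x87}
#1 dst[0x0b+4] := {0x9c,0xb0,0xd4,0x87}
#2 dst[0x14+8] := {0x22,0x7c,0xad,0xa2,0x01,0x1b,0x36,0x11}
#3 dst[0x03+4] := {0x11,0x89,0xf0,0x9c}
#4 dst[0x21+2] := {0x11,0x89}
#5 dst[0x03+7] := {0x9c,0xb0,0xd4,0x87,0x9c,0x2a,0x62}
query mem[0x16]=0xad, mem[0x0d]=0xd4, mem[0x1a]=0x36, mem[0x14]=0x22, mem[0x07]=0x9c

MEM[0x16,0x0d,0x1a,0x14,0x07] = ad d4 36 22 9c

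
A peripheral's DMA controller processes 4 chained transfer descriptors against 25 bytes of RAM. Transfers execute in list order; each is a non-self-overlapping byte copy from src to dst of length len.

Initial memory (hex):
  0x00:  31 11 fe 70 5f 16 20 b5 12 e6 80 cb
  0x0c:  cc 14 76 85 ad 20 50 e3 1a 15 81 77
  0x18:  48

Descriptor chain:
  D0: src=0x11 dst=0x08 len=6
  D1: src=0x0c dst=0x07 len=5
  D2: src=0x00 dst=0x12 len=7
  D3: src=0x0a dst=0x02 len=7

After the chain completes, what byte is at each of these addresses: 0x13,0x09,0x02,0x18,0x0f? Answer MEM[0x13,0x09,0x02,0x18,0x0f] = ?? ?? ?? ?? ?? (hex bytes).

MEM[0x13,0x09,0x02,0x18,0x0f] = 11 76 85 20 85

[0] 0x11->0x08 len=6 : 20 50 e3 1a 15 81
[1] 0x0c->0x07 len=5 : 15 81 76 85 ad
[2] 0x00->0x12 len=7 : 31 11 fe 70 5f 16 20
[3] 0x0a->0x02 len=7 : 85 ad 15 81 76 85 ad
query mem[0x13]=0x11, mem[0x09]=0x76, mem[0x02]=0x85, mem[0x18]=0x20, mem[0x0f]=0x85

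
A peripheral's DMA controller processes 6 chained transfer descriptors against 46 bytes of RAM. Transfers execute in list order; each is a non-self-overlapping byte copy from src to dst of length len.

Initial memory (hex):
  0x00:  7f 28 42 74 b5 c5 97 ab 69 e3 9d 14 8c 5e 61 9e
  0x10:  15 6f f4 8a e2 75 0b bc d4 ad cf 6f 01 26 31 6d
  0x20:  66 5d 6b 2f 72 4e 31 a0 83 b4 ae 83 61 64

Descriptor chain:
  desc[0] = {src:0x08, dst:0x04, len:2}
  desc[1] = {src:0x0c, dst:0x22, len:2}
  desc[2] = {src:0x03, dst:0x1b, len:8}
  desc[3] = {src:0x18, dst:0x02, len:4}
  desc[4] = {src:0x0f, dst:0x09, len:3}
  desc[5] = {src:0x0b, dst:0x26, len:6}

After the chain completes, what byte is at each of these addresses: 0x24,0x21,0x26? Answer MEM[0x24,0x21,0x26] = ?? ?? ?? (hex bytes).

#0 dst[0x04+2] := {0x69,0xe3}
#1 dst[0x22+2] := {0x8c,0x5e}
#2 dst[0x1b+8] := {0x74,0x69,0xe3,0x97,0xab,0x69,0xe3,0x9d}
#3 dst[0x02+4] := {0xd4,0xad,0xcf,0x74}
#4 dst[0x09+3] := {0x9e,0x15,0x6f}
#5 dst[0x26+6] := {0x6f,0x8c,0x5e,0x61,0x9e,0x15}
query mem[0x24]=0x72, mem[0x21]=0xe3, mem[0x26]=0x6f

MEM[0x24,0x21,0x26] = 72 e3 6f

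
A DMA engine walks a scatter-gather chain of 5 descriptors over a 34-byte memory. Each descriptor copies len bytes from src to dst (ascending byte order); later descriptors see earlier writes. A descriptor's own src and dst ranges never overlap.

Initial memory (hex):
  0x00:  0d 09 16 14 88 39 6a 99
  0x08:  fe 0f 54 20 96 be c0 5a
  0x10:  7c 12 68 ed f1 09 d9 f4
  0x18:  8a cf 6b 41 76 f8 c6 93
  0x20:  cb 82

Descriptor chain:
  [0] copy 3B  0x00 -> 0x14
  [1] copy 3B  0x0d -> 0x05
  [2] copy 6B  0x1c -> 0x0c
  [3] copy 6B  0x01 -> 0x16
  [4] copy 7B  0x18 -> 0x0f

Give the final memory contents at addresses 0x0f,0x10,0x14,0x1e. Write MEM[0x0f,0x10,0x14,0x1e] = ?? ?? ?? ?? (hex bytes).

MEM[0x0f,0x10,0x14,0x1e] = 14 88 f8 c6

  after D0: wrote 3B at 0x14 = 0d0916
  after D1: wrote 3B at 0x05 = bec05a
  after D2: wrote 6B at 0x0c = 76f8c693cb82
  after D3: wrote 6B at 0x16 = 09161488bec0
  after D4: wrote 7B at 0x0f = 1488bec076f8c6
query mem[0x0f]=0x14, mem[0x10]=0x88, mem[0x14]=0xf8, mem[0x1e]=0xc6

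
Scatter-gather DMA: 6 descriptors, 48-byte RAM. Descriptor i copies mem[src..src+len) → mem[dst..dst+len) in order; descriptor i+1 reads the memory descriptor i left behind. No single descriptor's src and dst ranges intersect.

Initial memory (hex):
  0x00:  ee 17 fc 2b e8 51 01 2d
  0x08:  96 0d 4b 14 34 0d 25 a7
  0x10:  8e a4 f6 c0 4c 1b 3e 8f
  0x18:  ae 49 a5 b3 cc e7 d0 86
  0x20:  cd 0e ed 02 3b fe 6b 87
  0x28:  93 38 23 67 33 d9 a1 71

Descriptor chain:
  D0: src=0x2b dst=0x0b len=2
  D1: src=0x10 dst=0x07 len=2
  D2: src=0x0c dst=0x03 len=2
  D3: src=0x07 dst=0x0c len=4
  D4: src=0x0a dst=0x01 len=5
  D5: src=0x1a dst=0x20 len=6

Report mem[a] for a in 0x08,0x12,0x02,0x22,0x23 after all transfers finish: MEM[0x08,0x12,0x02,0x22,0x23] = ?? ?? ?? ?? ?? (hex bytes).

MEM[0x08,0x12,0x02,0x22,0x23] = a4 f6 67 cc e7

[0] 0x2b->0x0b len=2 : 67 33
[1] 0x10->0x07 len=2 : 8e a4
[2] 0x0c->0x03 len=2 : 33 0d
[3] 0x07->0x0c len=4 : 8e a4 0d 4b
[4] 0x0a->0x01 len=5 : 4b 67 8e a4 0d
[5] 0x1a->0x20 len=6 : a5 b3 cc e7 d0 86
query mem[0x08]=0xa4, mem[0x12]=0xf6, mem[0x02]=0x67, mem[0x22]=0xcc, mem[0x23]=0xe7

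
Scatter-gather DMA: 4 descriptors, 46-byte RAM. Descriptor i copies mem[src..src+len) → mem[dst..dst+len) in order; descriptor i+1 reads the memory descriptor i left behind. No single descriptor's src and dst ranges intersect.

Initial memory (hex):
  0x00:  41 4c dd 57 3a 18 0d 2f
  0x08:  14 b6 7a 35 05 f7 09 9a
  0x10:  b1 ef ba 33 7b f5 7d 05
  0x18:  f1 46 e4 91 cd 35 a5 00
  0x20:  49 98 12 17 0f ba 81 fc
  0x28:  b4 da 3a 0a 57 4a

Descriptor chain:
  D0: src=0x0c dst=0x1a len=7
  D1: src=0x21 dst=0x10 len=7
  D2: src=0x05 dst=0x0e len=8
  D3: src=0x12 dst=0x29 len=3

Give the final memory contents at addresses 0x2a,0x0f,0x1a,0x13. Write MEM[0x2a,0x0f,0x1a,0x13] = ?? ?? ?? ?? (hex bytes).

MEM[0x2a,0x0f,0x1a,0x13] = 7a 0d 05 7a

  after D0: wrote 7B at 0x1a = 05f7099ab1efba
  after D1: wrote 7B at 0x10 = 9812170fba81fc
  after D2: wrote 8B at 0x0e = 180d2f14b67a3505
  after D3: wrote 3B at 0x29 = b67a35
query mem[0x2a]=0x7a, mem[0x0f]=0x0d, mem[0x1a]=0x05, mem[0x13]=0x7a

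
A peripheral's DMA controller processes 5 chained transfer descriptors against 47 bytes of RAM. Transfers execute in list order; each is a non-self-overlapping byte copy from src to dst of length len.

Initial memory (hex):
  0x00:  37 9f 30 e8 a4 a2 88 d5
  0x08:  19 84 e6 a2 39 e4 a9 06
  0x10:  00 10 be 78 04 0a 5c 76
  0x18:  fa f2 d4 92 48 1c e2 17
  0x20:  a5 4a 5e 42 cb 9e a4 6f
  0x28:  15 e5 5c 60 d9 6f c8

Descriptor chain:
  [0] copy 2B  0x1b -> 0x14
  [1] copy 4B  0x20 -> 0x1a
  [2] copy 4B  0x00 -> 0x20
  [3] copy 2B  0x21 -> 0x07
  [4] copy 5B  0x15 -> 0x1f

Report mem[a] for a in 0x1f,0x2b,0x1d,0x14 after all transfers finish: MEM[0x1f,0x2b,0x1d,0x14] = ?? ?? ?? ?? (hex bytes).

#0 dst[0x14+2] := {0x92,0x48}
#1 dst[0x1a+4] := {0xa5,0x4a,0x5e,0x42}
#2 dst[0x20+4] := {0x37,0x9f,0x30,0xe8}
#3 dst[0x07+2] := {0x9f,0x30}
#4 dst[0x1f+5] := {0x48,0x5c,0x76,0xfa,0xf2}
query mem[0x1f]=0x48, mem[0x2b]=0x60, mem[0x1d]=0x42, mem[0x14]=0x92

MEM[0x1f,0x2b,0x1d,0x14] = 48 60 42 92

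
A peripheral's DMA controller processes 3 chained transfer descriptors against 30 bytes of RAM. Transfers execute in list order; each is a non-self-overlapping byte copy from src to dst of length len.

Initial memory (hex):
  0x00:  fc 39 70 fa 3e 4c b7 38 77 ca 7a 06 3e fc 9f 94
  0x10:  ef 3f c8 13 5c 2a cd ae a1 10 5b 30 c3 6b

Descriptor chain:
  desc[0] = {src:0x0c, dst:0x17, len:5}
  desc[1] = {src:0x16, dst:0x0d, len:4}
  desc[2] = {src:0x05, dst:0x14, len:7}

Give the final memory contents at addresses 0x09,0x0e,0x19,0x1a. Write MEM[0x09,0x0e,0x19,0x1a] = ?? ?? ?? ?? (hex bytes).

D0: mem[0x17..0x1b] <- [3e fc 9f 94 ef]
D1: mem[0x0d..0x10] <- [cd 3e fc 9f]
D2: mem[0x14..0x1a] <- [4c b7 38 77 ca 7a 06]
query mem[0x09]=0xca, mem[0x0e]=0x3e, mem[0x19]=0x7a, mem[0x1a]=0x06

MEM[0x09,0x0e,0x19,0x1a] = ca 3e 7a 06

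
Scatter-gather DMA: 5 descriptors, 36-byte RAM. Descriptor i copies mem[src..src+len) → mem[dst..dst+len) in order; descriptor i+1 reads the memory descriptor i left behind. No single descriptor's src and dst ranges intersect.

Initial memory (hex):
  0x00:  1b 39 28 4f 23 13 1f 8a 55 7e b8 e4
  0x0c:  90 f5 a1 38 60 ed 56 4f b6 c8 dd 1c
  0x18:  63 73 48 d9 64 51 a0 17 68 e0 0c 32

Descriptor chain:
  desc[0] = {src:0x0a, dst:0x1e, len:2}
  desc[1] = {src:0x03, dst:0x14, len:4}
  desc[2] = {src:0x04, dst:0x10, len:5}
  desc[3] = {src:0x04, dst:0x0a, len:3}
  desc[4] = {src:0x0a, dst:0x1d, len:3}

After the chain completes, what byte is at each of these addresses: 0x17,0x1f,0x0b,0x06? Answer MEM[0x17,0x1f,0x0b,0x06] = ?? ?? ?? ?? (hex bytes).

[0] 0x0a->0x1e len=2 : b8 e4
[1] 0x03->0x14 len=4 : 4f 23 13 1f
[2] 0x04->0x10 len=5 : 23 13 1f 8a 55
[3] 0x04->0x0a len=3 : 23 13 1f
[4] 0x0a->0x1d len=3 : 23 13 1f
query mem[0x17]=0x1f, mem[0x1f]=0x1f, mem[0x0b]=0x13, mem[0x06]=0x1f

MEM[0x17,0x1f,0x0b,0x06] = 1f 1f 13 1f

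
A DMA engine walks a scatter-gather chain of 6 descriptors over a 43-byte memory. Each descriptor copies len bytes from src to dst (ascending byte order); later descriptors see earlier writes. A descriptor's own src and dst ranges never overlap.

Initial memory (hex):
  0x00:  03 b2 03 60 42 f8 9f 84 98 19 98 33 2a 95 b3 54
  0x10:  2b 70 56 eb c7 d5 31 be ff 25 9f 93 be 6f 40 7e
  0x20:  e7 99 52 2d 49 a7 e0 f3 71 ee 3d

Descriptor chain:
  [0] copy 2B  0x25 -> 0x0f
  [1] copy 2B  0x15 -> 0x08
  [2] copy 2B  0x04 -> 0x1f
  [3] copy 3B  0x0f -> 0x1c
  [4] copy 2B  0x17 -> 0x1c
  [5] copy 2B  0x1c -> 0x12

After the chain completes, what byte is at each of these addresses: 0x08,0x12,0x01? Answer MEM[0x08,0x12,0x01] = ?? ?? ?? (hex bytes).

MEM[0x08,0x12,0x01] = d5 be b2

  after D0: wrote 2B at 0x0f = a7e0
  after D1: wrote 2B at 0x08 = d531
  after D2: wrote 2B at 0x1f = 42f8
  after D3: wrote 3B at 0x1c = a7e070
  after D4: wrote 2B at 0x1c = beff
  after D5: wrote 2B at 0x12 = beff
query mem[0x08]=0xd5, mem[0x12]=0xbe, mem[0x01]=0xb2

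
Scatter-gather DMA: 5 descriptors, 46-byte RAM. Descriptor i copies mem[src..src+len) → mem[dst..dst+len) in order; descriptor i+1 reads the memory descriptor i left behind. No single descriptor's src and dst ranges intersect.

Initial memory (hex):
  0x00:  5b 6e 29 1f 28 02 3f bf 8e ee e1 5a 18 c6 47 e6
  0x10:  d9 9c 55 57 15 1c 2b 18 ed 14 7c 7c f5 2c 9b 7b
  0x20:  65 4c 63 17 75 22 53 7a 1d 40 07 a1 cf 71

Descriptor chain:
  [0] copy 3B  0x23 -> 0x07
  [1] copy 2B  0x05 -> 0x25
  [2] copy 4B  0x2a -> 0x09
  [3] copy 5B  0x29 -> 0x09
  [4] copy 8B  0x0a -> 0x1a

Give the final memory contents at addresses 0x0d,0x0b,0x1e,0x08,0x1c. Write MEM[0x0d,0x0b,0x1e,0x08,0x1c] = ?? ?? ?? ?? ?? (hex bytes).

[0] 0x23->0x07 len=3 : 17 75 22
[1] 0x05->0x25 len=2 : 02 3f
[2] 0x2a->0x09 len=4 : 07 a1 cf 71
[3] 0x29->0x09 len=5 : 40 07 a1 cf 71
[4] 0x0a->0x1a len=8 : 07 a1 cf 71 47 e6 d9 9c
query mem[0x0d]=0x71, mem[0x0b]=0xa1, mem[0x1e]=0x47, mem[0x08]=0x75, mem[0x1c]=0xcf

MEM[0x0d,0x0b,0x1e,0x08,0x1c] = 71 a1 47 75 cf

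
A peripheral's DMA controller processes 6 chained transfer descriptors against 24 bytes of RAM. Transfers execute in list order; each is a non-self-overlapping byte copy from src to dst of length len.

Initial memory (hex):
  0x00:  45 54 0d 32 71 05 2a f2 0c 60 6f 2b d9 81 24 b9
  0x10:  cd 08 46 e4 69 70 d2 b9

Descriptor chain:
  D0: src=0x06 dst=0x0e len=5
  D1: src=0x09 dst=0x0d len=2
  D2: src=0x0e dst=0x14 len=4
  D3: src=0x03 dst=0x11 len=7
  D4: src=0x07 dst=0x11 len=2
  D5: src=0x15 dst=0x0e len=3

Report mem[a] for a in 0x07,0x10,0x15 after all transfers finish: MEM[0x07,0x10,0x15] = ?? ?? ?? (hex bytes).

MEM[0x07,0x10,0x15] = f2 60 f2

D0: mem[0x0e..0x12] <- [2a f2 0c 60 6f]
D1: mem[0x0d..0x0e] <- [60 6f]
D2: mem[0x14..0x17] <- [6f f2 0c 60]
D3: mem[0x11..0x17] <- [32 71 05 2a f2 0c 60]
D4: mem[0x11..0x12] <- [f2 0c]
D5: mem[0x0e..0x10] <- [f2 0c 60]
query mem[0x07]=0xf2, mem[0x10]=0x60, mem[0x15]=0xf2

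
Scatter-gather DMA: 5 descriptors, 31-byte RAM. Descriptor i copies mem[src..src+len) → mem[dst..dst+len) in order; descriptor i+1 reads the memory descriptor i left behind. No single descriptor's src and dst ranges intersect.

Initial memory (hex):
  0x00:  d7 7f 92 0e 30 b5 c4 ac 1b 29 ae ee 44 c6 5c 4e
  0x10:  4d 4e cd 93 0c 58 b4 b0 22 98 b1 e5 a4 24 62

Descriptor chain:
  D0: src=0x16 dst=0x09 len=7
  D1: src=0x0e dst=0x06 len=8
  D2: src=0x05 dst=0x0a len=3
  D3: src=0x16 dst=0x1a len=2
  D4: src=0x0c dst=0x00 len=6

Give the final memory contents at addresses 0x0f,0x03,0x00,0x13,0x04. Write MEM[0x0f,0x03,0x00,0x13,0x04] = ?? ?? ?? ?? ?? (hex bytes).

  after D0: wrote 7B at 0x09 = b4b02298b1e5a4
  after D1: wrote 8B at 0x06 = e5a44d4ecd930c58
  after D2: wrote 3B at 0x0a = b5e5a4
  after D3: wrote 2B at 0x1a = b4b0
  after D4: wrote 6B at 0x00 = a458e5a44d4e
query mem[0x0f]=0xa4, mem[0x03]=0xa4, mem[0x00]=0xa4, mem[0x13]=0x93, mem[0x04]=0x4d

MEM[0x0f,0x03,0x00,0x13,0x04] = a4 a4 a4 93 4d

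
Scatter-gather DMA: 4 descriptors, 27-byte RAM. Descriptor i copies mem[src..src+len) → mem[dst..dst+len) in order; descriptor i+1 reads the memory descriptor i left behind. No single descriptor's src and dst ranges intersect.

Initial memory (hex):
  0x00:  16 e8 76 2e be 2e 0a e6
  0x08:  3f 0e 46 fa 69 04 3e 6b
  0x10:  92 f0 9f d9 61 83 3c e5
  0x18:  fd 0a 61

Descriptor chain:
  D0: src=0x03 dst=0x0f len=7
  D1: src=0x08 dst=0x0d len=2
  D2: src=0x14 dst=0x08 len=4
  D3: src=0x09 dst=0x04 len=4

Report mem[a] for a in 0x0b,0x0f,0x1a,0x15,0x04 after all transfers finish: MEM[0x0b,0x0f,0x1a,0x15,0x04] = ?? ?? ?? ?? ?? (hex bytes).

MEM[0x0b,0x0f,0x1a,0x15,0x04] = e5 2e 61 0e 0e

  after D0: wrote 7B at 0x0f = 2ebe2e0ae63f0e
  after D1: wrote 2B at 0x0d = 3f0e
  after D2: wrote 4B at 0x08 = 3f0e3ce5
  after D3: wrote 4B at 0x04 = 0e3ce569
query mem[0x0b]=0xe5, mem[0x0f]=0x2e, mem[0x1a]=0x61, mem[0x15]=0x0e, mem[0x04]=0x0e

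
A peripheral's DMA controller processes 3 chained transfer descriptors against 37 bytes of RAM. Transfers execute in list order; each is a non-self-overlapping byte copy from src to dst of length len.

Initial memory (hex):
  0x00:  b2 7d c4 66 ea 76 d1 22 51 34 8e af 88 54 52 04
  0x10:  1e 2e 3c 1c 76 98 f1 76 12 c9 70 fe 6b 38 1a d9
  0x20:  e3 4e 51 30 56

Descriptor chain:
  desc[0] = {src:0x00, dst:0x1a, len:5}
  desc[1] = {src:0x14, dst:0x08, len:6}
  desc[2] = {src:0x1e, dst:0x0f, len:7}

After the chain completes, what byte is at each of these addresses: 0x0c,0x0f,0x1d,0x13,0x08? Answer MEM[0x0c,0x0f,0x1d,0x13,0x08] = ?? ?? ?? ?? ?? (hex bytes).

  after D0: wrote 5B at 0x1a = b27dc466ea
  after D1: wrote 6B at 0x08 = 7698f17612c9
  after D2: wrote 7B at 0x0f = ead9e34e513056
query mem[0x0c]=0x12, mem[0x0f]=0xea, mem[0x1d]=0x66, mem[0x13]=0x51, mem[0x08]=0x76

MEM[0x0c,0x0f,0x1d,0x13,0x08] = 12 ea 66 51 76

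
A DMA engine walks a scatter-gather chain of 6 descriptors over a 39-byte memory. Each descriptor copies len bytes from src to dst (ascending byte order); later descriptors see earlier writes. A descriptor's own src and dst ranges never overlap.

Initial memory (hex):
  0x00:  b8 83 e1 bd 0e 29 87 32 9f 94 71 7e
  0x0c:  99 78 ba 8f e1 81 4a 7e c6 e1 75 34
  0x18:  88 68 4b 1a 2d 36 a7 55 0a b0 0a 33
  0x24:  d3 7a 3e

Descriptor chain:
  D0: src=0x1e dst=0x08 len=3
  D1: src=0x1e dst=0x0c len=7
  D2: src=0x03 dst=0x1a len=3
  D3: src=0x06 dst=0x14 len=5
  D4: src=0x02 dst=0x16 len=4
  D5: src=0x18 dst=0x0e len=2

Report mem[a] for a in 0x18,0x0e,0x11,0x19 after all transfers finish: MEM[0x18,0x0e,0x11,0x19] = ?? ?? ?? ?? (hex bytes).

D0: mem[0x08..0x0a] <- [a7 55 0a]
D1: mem[0x0c..0x12] <- [a7 55 0a b0 0a 33 d3]
D2: mem[0x1a..0x1c] <- [bd 0e 29]
D3: mem[0x14..0x18] <- [87 32 a7 55 0a]
D4: mem[0x16..0x19] <- [e1 bd 0e 29]
D5: mem[0x0e..0x0f] <- [0e 29]
query mem[0x18]=0x0e, mem[0x0e]=0x0e, mem[0x11]=0x33, mem[0x19]=0x29

MEM[0x18,0x0e,0x11,0x19] = 0e 0e 33 29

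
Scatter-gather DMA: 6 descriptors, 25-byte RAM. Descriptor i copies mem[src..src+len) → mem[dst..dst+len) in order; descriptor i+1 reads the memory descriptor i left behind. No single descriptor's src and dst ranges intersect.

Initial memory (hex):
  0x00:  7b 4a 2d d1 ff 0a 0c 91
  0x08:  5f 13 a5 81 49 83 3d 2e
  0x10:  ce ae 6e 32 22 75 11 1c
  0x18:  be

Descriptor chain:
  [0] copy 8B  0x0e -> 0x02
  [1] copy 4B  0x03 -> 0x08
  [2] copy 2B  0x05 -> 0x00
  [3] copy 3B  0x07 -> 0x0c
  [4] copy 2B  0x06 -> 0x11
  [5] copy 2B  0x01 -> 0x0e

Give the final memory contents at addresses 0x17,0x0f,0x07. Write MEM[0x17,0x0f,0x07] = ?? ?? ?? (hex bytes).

D0: mem[0x02..0x09] <- [3d 2e ce ae 6e 32 22 75]
D1: mem[0x08..0x0b] <- [2e ce ae 6e]
D2: mem[0x00..0x01] <- [ae 6e]
D3: mem[0x0c..0x0e] <- [32 2e ce]
D4: mem[0x11..0x12] <- [6e 32]
D5: mem[0x0e..0x0f] <- [6e 3d]
query mem[0x17]=0x1c, mem[0x0f]=0x3d, mem[0x07]=0x32

MEM[0x17,0x0f,0x07] = 1c 3d 32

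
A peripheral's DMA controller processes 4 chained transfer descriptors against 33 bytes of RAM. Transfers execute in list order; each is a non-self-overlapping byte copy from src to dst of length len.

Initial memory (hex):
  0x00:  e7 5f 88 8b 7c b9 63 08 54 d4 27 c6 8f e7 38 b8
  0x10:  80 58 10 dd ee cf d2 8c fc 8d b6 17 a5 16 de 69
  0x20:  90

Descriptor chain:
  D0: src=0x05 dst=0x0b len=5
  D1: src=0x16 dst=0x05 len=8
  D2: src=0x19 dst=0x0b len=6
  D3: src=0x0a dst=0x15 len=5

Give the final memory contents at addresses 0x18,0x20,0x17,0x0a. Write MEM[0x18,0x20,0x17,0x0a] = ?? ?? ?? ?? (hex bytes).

MEM[0x18,0x20,0x17,0x0a] = 17 90 b6 17

[0] 0x05->0x0b len=5 : b9 63 08 54 d4
[1] 0x16->0x05 len=8 : d2 8c fc 8d b6 17 a5 16
[2] 0x19->0x0b len=6 : 8d b6 17 a5 16 de
[3] 0x0a->0x15 len=5 : 17 8d b6 17 a5
query mem[0x18]=0x17, mem[0x20]=0x90, mem[0x17]=0xb6, mem[0x0a]=0x17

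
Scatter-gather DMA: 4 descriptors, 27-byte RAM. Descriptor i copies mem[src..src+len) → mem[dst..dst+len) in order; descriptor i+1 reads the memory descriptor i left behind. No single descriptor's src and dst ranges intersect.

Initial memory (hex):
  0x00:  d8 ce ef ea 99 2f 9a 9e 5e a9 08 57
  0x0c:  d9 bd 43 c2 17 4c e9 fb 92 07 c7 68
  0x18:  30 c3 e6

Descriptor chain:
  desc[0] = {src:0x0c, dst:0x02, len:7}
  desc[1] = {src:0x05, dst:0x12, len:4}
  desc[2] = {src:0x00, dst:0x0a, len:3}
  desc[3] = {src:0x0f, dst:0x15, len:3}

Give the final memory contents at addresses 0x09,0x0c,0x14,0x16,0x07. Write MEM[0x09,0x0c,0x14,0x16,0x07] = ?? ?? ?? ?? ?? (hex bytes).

MEM[0x09,0x0c,0x14,0x16,0x07] = a9 d9 4c 17 4c

[0] 0x0c->0x02 len=7 : d9 bd 43 c2 17 4c e9
[1] 0x05->0x12 len=4 : c2 17 4c e9
[2] 0x00->0x0a len=3 : d8 ce d9
[3] 0x0f->0x15 len=3 : c2 17 4c
query mem[0x09]=0xa9, mem[0x0c]=0xd9, mem[0x14]=0x4c, mem[0x16]=0x17, mem[0x07]=0x4c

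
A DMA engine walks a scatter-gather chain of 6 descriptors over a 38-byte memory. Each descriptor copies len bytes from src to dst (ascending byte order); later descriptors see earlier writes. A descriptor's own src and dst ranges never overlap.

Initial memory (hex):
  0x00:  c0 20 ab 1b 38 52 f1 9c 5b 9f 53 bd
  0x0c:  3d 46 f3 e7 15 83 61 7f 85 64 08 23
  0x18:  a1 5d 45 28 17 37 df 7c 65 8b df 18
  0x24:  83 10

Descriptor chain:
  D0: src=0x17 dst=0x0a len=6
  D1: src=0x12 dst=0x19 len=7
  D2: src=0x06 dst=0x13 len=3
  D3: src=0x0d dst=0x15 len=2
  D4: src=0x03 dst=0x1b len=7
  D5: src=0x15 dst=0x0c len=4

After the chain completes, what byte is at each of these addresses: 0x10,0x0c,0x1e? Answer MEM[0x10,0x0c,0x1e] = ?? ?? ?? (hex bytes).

MEM[0x10,0x0c,0x1e] = 15 45 f1

[0] 0x17->0x0a len=6 : 23 a1 5d 45 28 17
[1] 0x12->0x19 len=7 : 61 7f 85 64 08 23 a1
[2] 0x06->0x13 len=3 : f1 9c 5b
[3] 0x0d->0x15 len=2 : 45 28
[4] 0x03->0x1b len=7 : 1b 38 52 f1 9c 5b 9f
[5] 0x15->0x0c len=4 : 45 28 23 a1
query mem[0x10]=0x15, mem[0x0c]=0x45, mem[0x1e]=0xf1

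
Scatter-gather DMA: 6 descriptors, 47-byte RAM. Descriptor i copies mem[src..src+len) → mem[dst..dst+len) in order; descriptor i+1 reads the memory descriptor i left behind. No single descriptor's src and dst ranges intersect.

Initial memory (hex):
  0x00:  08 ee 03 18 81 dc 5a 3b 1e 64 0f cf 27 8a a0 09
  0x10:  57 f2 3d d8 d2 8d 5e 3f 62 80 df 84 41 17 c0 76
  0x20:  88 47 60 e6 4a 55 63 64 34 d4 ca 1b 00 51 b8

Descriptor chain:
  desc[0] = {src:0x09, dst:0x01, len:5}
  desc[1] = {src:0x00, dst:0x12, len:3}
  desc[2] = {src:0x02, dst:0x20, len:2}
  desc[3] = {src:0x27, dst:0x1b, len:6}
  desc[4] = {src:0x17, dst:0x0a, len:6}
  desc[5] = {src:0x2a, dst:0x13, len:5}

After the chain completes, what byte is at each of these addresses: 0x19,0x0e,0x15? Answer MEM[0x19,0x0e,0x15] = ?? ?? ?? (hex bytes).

#0 dst[0x01+5] := {0x64,0x0f,0xcf,0x27,0x8a}
#1 dst[0x12+3] := {0x08,0x64,0x0f}
#2 dst[0x20+2] := {0x0f,0xcf}
#3 dst[0x1b+6] := {0x64,0x34,0xd4,0xca,0x1b,0x00}
#4 dst[0x0a+6] := {0x3f,0x62,0x80,0xdf,0x64,0x34}
#5 dst[0x13+5] := {0xca,0x1b,0x00,0x51,0xb8}
query mem[0x19]=0x80, mem[0x0e]=0x64, mem[0x15]=0x00

MEM[0x19,0x0e,0x15] = 80 64 00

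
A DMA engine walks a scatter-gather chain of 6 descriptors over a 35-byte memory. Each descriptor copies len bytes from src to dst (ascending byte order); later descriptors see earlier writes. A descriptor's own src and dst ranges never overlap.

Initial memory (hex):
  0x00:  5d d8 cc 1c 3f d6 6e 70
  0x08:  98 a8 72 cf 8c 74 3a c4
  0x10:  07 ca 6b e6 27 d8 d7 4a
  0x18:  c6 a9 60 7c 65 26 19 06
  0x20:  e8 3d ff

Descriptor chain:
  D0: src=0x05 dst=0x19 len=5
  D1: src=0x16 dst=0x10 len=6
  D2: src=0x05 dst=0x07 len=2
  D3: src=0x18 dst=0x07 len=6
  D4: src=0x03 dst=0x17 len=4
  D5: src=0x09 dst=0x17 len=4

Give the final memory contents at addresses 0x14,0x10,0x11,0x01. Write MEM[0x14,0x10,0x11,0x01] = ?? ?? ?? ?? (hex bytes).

[0] 0x05->0x19 len=5 : d6 6e 70 98 a8
[1] 0x16->0x10 len=6 : d7 4a c6 d6 6e 70
[2] 0x05->0x07 len=2 : d6 6e
[3] 0x18->0x07 len=6 : c6 d6 6e 70 98 a8
[4] 0x03->0x17 len=4 : 1c 3f d6 6e
[5] 0x09->0x17 len=4 : 6e 70 98 a8
query mem[0x14]=0x6e, mem[0x10]=0xd7, mem[0x11]=0x4a, mem[0x01]=0xd8

MEM[0x14,0x10,0x11,0x01] = 6e d7 4a d8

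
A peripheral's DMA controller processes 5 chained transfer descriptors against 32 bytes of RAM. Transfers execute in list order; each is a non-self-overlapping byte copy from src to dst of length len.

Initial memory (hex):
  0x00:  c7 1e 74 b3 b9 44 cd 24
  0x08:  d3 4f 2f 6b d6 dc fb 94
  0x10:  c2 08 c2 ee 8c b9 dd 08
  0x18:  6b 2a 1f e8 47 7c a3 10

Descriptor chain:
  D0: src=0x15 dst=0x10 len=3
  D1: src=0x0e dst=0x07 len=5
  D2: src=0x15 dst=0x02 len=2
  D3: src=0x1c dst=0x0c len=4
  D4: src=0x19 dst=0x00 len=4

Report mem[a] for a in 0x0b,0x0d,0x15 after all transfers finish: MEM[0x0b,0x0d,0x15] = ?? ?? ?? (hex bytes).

[0] 0x15->0x10 len=3 : b9 dd 08
[1] 0x0e->0x07 len=5 : fb 94 b9 dd 08
[2] 0x15->0x02 len=2 : b9 dd
[3] 0x1c->0x0c len=4 : 47 7c a3 10
[4] 0x19->0x00 len=4 : 2a 1f e8 47
query mem[0x0b]=0x08, mem[0x0d]=0x7c, mem[0x15]=0xb9

MEM[0x0b,0x0d,0x15] = 08 7c b9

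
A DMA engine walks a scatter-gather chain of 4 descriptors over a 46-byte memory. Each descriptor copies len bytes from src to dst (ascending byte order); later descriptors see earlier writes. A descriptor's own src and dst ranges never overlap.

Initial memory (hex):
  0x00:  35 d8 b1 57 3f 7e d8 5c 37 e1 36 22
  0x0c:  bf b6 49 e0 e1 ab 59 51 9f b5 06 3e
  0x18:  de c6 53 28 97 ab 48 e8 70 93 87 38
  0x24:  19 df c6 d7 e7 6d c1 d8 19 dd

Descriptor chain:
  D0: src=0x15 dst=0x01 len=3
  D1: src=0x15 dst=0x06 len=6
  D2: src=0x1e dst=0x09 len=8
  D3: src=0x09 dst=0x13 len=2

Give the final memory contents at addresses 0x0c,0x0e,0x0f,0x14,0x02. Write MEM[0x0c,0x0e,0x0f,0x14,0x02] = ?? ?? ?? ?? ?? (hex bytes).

MEM[0x0c,0x0e,0x0f,0x14,0x02] = 93 38 19 e8 06

#0 dst[0x01+3] := {0xb5,0x06,0x3e}
#1 dst[0x06+6] := {0xb5,0x06,0x3e,0xde,0xc6,0x53}
#2 dst[0x09+8] := {0x48,0xe8,0x70,0x93,0x87,0x38,0x19,0xdf}
#3 dst[0x13+2] := {0x48,0xe8}
query mem[0x0c]=0x93, mem[0x0e]=0x38, mem[0x0f]=0x19, mem[0x14]=0xe8, mem[0x02]=0x06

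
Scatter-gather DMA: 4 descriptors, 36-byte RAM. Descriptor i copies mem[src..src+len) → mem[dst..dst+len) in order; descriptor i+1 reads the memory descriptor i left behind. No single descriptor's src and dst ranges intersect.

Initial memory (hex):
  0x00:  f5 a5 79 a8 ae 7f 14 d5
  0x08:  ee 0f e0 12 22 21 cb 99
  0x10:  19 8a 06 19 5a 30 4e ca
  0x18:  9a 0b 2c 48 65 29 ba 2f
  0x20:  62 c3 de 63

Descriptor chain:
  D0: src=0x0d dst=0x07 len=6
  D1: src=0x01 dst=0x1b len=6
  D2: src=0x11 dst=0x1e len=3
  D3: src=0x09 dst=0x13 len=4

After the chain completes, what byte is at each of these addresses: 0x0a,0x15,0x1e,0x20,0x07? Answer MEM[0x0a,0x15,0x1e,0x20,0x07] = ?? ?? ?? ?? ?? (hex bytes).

MEM[0x0a,0x15,0x1e,0x20,0x07] = 19 8a 8a 19 21

[0] 0x0d->0x07 len=6 : 21 cb 99 19 8a 06
[1] 0x01->0x1b len=6 : a5 79 a8 ae 7f 14
[2] 0x11->0x1e len=3 : 8a 06 19
[3] 0x09->0x13 len=4 : 99 19 8a 06
query mem[0x0a]=0x19, mem[0x15]=0x8a, mem[0x1e]=0x8a, mem[0x20]=0x19, mem[0x07]=0x21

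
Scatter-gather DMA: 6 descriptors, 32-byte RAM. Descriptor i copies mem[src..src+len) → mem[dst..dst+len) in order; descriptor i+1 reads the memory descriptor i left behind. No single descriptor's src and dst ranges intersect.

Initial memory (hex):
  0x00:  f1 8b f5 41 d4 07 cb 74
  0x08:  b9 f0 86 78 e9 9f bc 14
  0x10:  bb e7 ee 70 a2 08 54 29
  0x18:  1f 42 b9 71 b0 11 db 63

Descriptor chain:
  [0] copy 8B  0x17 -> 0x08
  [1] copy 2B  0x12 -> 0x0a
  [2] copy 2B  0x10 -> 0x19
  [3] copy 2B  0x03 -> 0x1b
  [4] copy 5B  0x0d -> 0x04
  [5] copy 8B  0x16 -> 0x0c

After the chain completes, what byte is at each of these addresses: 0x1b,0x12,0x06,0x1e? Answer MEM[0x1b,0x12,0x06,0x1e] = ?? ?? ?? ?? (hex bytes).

MEM[0x1b,0x12,0x06,0x1e] = 41 d4 db db

[0] 0x17->0x08 len=8 : 29 1f 42 b9 71 b0 11 db
[1] 0x12->0x0a len=2 : ee 70
[2] 0x10->0x19 len=2 : bb e7
[3] 0x03->0x1b len=2 : 41 d4
[4] 0x0d->0x04 len=5 : b0 11 db bb e7
[5] 0x16->0x0c len=8 : 54 29 1f bb e7 41 d4 11
query mem[0x1b]=0x41, mem[0x12]=0xd4, mem[0x06]=0xdb, mem[0x1e]=0xdb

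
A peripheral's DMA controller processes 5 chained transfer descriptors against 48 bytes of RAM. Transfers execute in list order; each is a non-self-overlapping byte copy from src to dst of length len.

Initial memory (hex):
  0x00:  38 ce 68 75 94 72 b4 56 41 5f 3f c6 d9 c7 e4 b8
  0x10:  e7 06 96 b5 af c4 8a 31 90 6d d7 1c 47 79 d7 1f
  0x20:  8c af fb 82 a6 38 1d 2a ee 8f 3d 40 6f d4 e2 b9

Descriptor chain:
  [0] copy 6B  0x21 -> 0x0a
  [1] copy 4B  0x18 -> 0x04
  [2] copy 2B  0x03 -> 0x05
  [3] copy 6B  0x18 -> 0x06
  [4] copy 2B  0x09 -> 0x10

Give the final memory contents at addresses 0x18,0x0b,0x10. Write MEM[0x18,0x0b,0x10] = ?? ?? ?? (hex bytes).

MEM[0x18,0x0b,0x10] = 90 79 1c

#0 dst[0x0a+6] := {0xaf,0xfb,0x82,0xa6,0x38,0x1d}
#1 dst[0x04+4] := {0x90,0x6d,0xd7,0x1c}
#2 dst[0x05+2] := {0x75,0x90}
#3 dst[0x06+6] := {0x90,0x6d,0xd7,0x1c,0x47,0x79}
#4 dst[0x10+2] := {0x1c,0x47}
query mem[0x18]=0x90, mem[0x0b]=0x79, mem[0x10]=0x1c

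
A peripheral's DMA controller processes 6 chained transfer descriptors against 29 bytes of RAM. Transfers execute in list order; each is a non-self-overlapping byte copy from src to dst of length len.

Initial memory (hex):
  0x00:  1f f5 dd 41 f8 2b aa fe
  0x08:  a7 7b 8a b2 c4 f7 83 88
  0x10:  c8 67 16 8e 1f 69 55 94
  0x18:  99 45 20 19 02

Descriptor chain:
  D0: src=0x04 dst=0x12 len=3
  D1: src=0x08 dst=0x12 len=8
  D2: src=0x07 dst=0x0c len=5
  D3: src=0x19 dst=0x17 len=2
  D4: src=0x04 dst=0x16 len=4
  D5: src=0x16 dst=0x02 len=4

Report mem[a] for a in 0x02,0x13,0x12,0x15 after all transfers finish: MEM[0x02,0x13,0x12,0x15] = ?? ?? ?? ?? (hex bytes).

#0 dst[0x12+3] := {0xf8,0x2b,0xaa}
#1 dst[0x12+8] := {0xa7,0x7b,0x8a,0xb2,0xc4,0xf7,0x83,0x88}
#2 dst[0x0c+5] := {0xfe,0xa7,0x7b,0x8a,0xb2}
#3 dst[0x17+2] := {0x88,0x20}
#4 dst[0x16+4] := {0xf8,0x2b,0xaa,0xfe}
#5 dst[0x02+4] := {0xf8,0x2b,0xaa,0xfe}
query mem[0x02]=0xf8, mem[0x13]=0x7b, mem[0x12]=0xa7, mem[0x15]=0xb2

MEM[0x02,0x13,0x12,0x15] = f8 7b a7 b2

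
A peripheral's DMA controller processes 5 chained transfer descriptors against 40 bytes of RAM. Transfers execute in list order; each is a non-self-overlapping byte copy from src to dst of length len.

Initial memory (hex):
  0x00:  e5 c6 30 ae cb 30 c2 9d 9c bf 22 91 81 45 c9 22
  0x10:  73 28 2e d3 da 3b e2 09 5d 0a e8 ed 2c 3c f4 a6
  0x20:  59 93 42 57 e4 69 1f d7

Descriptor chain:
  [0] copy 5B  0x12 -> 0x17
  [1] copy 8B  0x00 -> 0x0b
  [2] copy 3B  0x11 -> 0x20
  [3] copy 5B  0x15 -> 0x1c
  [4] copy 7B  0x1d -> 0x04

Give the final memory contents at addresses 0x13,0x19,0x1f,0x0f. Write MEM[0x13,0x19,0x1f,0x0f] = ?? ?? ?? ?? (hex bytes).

MEM[0x13,0x19,0x1f,0x0f] = d3 da d3 cb

  after D0: wrote 5B at 0x17 = 2ed3da3be2
  after D1: wrote 8B at 0x0b = e5c630aecb30c29d
  after D2: wrote 3B at 0x20 = c29dd3
  after D3: wrote 5B at 0x1c = 3be22ed3da
  after D4: wrote 7B at 0x04 = e22ed3da9dd357
query mem[0x13]=0xd3, mem[0x19]=0xda, mem[0x1f]=0xd3, mem[0x0f]=0xcb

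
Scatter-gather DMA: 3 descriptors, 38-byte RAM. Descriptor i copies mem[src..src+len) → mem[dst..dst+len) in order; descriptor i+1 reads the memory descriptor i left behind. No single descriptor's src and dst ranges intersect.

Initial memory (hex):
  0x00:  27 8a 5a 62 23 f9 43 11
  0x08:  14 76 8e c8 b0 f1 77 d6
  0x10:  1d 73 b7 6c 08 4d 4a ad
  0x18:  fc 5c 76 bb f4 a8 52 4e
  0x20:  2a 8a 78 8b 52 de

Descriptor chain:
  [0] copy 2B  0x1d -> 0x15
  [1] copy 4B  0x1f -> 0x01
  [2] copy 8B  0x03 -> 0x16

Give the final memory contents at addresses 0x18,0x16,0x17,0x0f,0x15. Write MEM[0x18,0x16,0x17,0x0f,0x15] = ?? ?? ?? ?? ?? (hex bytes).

MEM[0x18,0x16,0x17,0x0f,0x15] = f9 8a 78 d6 a8

D0: mem[0x15..0x16] <- [a8 52]
D1: mem[0x01..0x04] <- [4e 2a 8a 78]
D2: mem[0x16..0x1d] <- [8a 78 f9 43 11 14 76 8e]
query mem[0x18]=0xf9, mem[0x16]=0x8a, mem[0x17]=0x78, mem[0x0f]=0xd6, mem[0x15]=0xa8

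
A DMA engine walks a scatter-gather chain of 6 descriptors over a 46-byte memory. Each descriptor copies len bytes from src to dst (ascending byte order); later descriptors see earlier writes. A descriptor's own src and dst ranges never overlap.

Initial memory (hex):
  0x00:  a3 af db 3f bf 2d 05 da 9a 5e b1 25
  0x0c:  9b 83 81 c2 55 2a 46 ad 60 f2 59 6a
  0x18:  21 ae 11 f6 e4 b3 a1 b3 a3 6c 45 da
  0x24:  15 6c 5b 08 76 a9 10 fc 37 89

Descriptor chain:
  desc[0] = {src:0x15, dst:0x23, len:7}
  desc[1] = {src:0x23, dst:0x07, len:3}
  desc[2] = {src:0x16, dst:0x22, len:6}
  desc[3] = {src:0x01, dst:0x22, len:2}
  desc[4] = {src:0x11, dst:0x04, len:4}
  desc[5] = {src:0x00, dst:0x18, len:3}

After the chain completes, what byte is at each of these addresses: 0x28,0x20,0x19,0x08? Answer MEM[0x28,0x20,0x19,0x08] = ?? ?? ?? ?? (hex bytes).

MEM[0x28,0x20,0x19,0x08] = 11 a3 af 59

D0: mem[0x23..0x29] <- [f2 59 6a 21 ae 11 f6]
D1: mem[0x07..0x09] <- [f2 59 6a]
D2: mem[0x22..0x27] <- [59 6a 21 ae 11 f6]
D3: mem[0x22..0x23] <- [af db]
D4: mem[0x04..0x07] <- [2a 46 ad 60]
D5: mem[0x18..0x1a] <- [a3 af db]
query mem[0x28]=0x11, mem[0x20]=0xa3, mem[0x19]=0xaf, mem[0x08]=0x59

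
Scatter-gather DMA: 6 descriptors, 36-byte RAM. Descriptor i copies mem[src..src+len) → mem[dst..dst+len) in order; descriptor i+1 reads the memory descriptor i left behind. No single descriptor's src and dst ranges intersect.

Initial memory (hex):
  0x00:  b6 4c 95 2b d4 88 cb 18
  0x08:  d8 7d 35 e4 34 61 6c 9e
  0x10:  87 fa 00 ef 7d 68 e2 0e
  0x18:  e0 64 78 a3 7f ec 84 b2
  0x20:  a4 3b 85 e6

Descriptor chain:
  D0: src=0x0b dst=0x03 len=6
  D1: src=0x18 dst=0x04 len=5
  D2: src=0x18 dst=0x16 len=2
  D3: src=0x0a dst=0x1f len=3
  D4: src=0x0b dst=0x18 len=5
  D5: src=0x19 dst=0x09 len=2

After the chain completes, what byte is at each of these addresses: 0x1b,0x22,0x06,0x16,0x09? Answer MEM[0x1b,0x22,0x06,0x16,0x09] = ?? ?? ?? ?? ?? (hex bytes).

MEM[0x1b,0x22,0x06,0x16,0x09] = 6c 85 78 e0 34

[0] 0x0b->0x03 len=6 : e4 34 61 6c 9e 87
[1] 0x18->0x04 len=5 : e0 64 78 a3 7f
[2] 0x18->0x16 len=2 : e0 64
[3] 0x0a->0x1f len=3 : 35 e4 34
[4] 0x0b->0x18 len=5 : e4 34 61 6c 9e
[5] 0x19->0x09 len=2 : 34 61
query mem[0x1b]=0x6c, mem[0x22]=0x85, mem[0x06]=0x78, mem[0x16]=0xe0, mem[0x09]=0x34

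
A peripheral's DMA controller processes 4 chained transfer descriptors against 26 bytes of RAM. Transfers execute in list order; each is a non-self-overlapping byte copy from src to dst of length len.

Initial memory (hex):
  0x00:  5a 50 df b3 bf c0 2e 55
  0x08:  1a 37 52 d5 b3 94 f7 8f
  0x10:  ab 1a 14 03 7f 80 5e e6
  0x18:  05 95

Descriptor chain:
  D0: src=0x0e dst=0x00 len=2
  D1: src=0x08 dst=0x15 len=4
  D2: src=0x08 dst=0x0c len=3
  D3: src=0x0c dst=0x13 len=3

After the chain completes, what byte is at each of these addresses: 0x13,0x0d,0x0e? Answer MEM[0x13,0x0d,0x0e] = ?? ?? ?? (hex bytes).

D0: mem[0x00..0x01] <- [f7 8f]
D1: mem[0x15..0x18] <- [1a 37 52 d5]
D2: mem[0x0c..0x0e] <- [1a 37 52]
D3: mem[0x13..0x15] <- [1a 37 52]
query mem[0x13]=0x1a, mem[0x0d]=0x37, mem[0x0e]=0x52

MEM[0x13,0x0d,0x0e] = 1a 37 52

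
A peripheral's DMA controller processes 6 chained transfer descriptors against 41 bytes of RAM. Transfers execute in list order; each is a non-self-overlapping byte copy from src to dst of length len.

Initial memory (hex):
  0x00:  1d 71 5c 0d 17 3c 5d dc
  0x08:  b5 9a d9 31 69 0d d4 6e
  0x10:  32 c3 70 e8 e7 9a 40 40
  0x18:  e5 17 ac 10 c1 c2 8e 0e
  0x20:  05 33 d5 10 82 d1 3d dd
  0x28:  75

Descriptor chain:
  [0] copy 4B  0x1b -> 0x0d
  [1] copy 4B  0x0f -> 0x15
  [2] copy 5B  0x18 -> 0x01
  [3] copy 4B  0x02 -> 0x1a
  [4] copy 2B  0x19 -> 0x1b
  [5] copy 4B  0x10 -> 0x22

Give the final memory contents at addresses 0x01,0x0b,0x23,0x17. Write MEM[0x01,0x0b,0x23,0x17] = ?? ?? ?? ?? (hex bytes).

#0 dst[0x0d+4] := {0x10,0xc1,0xc2,0x8e}
#1 dst[0x15+4] := {0xc2,0x8e,0xc3,0x70}
#2 dst[0x01+5] := {0x70,0x17,0xac,0x10,0xc1}
#3 dst[0x1a+4] := {0x17,0xac,0x10,0xc1}
#4 dst[0x1b+2] := {0x17,0x17}
#5 dst[0x22+4] := {0x8e,0xc3,0x70,0xe8}
query mem[0x01]=0x70, mem[0x0b]=0x31, mem[0x23]=0xc3, mem[0x17]=0xc3

MEM[0x01,0x0b,0x23,0x17] = 70 31 c3 c3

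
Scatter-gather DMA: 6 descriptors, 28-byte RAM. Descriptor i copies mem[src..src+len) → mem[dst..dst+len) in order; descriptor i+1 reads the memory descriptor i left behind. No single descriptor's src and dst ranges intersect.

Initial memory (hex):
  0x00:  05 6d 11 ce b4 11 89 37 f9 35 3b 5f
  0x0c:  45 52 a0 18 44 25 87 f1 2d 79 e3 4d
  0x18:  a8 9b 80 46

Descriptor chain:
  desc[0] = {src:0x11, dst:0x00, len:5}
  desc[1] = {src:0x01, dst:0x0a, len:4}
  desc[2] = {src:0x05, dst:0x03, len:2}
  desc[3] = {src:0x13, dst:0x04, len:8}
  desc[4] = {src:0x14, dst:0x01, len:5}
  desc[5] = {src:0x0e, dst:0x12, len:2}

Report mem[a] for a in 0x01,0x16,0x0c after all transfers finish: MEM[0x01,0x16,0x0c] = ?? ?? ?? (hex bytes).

MEM[0x01,0x16,0x0c] = 2d e3 2d

  after D0: wrote 5B at 0x00 = 2587f12d79
  after D1: wrote 4B at 0x0a = 87f12d79
  after D2: wrote 2B at 0x03 = 1189
  after D3: wrote 8B at 0x04 = f12d79e34da89b80
  after D4: wrote 5B at 0x01 = 2d79e34da8
  after D5: wrote 2B at 0x12 = a018
query mem[0x01]=0x2d, mem[0x16]=0xe3, mem[0x0c]=0x2d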